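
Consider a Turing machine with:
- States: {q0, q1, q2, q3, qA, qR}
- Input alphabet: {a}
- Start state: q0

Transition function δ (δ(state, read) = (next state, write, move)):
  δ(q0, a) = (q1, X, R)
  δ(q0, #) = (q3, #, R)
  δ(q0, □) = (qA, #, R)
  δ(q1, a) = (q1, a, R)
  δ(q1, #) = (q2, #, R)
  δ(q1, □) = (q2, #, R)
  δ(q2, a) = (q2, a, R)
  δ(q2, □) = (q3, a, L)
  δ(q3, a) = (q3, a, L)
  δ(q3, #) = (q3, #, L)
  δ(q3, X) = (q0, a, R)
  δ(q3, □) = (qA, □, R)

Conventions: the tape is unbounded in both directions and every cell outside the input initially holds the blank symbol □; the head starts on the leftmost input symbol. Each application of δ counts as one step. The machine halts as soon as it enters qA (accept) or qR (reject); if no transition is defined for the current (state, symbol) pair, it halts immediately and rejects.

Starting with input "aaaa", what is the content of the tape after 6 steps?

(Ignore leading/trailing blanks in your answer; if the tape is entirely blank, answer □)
Step 0: [q0]aaaa (head at position 0)
Step 1: δ(q0, a) = (q1, X, R)  ⊢  X[q1]aaa (head at position 1)
Step 2: δ(q1, a) = (q1, a, R)  ⊢  Xa[q1]aa (head at position 2)
Step 3: δ(q1, a) = (q1, a, R)  ⊢  Xaa[q1]a (head at position 3)
Step 4: δ(q1, a) = (q1, a, R)  ⊢  Xaaa[q1]□ (head at position 4)
Step 5: δ(q1, □) = (q2, #, R)  ⊢  Xaaa#[q2]□ (head at position 5)
Step 6: δ(q2, □) = (q3, a, L)  ⊢  Xaaa[q3]#a (head at position 4)
Tape after 6 steps (ignoring surrounding blanks): Xaaa#a

Final answer: Tape: Xaaa#a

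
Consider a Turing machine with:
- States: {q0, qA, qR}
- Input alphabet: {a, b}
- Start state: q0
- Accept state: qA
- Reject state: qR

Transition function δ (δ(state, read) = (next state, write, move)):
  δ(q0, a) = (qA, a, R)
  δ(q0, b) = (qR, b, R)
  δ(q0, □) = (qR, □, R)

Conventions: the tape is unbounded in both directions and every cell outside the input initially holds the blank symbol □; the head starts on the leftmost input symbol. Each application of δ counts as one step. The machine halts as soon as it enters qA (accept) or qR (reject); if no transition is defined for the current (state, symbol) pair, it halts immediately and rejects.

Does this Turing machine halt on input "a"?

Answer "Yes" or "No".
Step 0: [q0]a (head at position 0)
Step 1: δ(q0, a) = (qA, a, R)  ⊢  a[qA]□ (head at position 1)
The machine is in qA, so it halts and accepts.
It halts after 1 steps.

Final answer: Yes - halts after 1 steps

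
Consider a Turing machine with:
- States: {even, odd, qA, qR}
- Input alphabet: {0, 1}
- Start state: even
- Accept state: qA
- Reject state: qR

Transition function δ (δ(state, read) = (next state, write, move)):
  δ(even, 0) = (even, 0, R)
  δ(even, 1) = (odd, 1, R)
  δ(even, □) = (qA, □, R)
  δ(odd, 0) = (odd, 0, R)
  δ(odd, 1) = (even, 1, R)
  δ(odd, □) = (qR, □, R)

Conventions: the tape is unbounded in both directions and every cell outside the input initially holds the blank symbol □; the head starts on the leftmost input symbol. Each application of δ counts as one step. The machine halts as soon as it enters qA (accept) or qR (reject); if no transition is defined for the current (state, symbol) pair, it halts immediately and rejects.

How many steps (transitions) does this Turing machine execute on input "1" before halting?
Step 0: [even]1 (head at position 0)
Step 1: δ(even, 1) = (odd, 1, R)  ⊢  1[odd]□ (head at position 1)
Step 2: δ(odd, □) = (qR, □, R)  ⊢  1□[qR]□ (head at position 2)
The machine is in qR, so it halts and rejects.
Number of transitions executed: 2.

Final answer: 2 steps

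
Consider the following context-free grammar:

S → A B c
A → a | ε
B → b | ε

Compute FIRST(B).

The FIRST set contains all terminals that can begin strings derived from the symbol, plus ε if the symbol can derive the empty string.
B → b contributes b; B → ε makes B nullable, contributing ε. FIRST(B) = {b, ε}.

Final answer: {b, ε}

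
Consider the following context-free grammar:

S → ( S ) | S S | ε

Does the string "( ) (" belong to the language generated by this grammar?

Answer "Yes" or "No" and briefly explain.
Each production adds parentheses only in matched pairs (S → ( S )) or none at all, so every derived string has equally many '(' and ')'. The string ( ) ( has two '(' and one ')', so it cannot be derived.

Final answer: No - no valid derivation exists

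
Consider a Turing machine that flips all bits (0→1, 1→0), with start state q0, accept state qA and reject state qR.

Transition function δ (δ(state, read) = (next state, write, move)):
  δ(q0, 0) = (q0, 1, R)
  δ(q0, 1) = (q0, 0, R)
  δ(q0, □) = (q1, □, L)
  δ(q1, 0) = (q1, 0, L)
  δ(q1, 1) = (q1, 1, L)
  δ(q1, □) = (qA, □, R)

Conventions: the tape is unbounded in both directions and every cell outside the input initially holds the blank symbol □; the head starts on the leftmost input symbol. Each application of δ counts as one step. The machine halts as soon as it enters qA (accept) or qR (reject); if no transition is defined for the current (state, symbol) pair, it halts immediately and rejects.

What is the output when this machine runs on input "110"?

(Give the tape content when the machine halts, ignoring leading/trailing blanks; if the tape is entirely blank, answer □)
Step 0: [q0]110 (head at position 0)
Step 1: δ(q0, 1) = (q0, 0, R)  ⊢  0[q0]10 (head at position 1)
Step 2: δ(q0, 1) = (q0, 0, R)  ⊢  00[q0]0 (head at position 2)
Step 3: δ(q0, 0) = (q0, 1, R)  ⊢  001[q0]□ (head at position 3)
Step 4: δ(q0, □) = (q1, □, L)  ⊢  00[q1]1□ (head at position 2)
Step 5: δ(q1, 1) = (q1, 1, L)  ⊢  0[q1]01□ (head at position 1)
Step 6: δ(q1, 0) = (q1, 0, L)  ⊢  [q1]001□ (head at position 0)
Step 7: δ(q1, 0) = (q1, 0, L)  ⊢  [q1]□001□ (head at position -1)
Step 8: δ(q1, □) = (qA, □, R)  ⊢  □[qA]001□ (head at position 0)
The machine is in qA, so it halts and accepts.
Tape content when halted (ignoring surrounding blanks): 001

Final answer: Output: 001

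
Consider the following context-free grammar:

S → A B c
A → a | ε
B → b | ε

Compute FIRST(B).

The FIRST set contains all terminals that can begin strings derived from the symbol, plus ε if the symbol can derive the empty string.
B → b contributes b; B → ε makes B nullable, contributing ε. FIRST(B) = {b, ε}.

Final answer: {b, ε}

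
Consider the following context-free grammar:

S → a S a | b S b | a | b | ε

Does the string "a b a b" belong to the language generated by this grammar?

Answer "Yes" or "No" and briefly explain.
Every production places the same symbol at both ends (or yields a single symbol / ε), so every derived string is a palindrome. a b a b reversed is b a b a ≠ a b a b, so it is not a palindrome and cannot be derived (already the first step fails: the string starts with a but ends with b, so neither S → a S a nor S → b S b fits).

Final answer: No - no valid derivation exists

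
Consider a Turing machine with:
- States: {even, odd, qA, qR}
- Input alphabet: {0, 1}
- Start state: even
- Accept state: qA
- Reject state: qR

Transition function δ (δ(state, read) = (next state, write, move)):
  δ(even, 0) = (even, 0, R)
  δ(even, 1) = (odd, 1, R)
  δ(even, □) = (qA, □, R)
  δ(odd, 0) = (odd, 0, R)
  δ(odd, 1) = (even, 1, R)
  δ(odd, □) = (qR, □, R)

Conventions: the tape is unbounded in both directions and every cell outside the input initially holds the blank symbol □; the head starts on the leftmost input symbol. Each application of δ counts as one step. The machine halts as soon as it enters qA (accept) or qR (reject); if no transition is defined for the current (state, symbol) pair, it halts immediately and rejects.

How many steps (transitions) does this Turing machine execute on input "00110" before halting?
Step 0: [even]00110 (head at position 0)
Step 1: δ(even, 0) = (even, 0, R)  ⊢  0[even]0110 (head at position 1)
Step 2: δ(even, 0) = (even, 0, R)  ⊢  00[even]110 (head at position 2)
Step 3: δ(even, 1) = (odd, 1, R)  ⊢  001[odd]10 (head at position 3)
Step 4: δ(odd, 1) = (even, 1, R)  ⊢  0011[even]0 (head at position 4)
Step 5: δ(even, 0) = (even, 0, R)  ⊢  00110[even]□ (head at position 5)
Step 6: δ(even, □) = (qA, □, R)  ⊢  00110□[qA]□ (head at position 6)
The machine is in qA, so it halts and accepts.
Number of transitions executed: 6.

Final answer: 6 steps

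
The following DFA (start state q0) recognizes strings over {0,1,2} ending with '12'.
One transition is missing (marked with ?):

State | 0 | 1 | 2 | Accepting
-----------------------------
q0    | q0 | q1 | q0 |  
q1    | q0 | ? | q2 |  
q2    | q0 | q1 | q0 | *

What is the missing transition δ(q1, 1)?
q1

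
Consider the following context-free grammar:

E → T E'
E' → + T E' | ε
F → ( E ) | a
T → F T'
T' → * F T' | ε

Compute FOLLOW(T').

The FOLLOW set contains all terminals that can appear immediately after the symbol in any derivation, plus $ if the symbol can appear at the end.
Useful FIRST sets: FIRST(E') = {+, ε}, FIRST(T') = {*, ε} (both E' and T' are nullable).
FOLLOW(E): E is the start symbol → $; E appears in F → ( E ) followed by ')' → FOLLOW(E) = {), $}.
FOLLOW(E'): E' appears at the right end of E → T E' and of E' → + T E', so FOLLOW(E') ⊇ FOLLOW(E) (the second occurrence adds nothing new). FOLLOW(E') = {), $}.
FOLLOW(T): in E → T E' and E' → + T E', T is followed by E': add FIRST(E') minus ε = {+}; since E' is nullable, also add FOLLOW(E) and FOLLOW(E') = {), $}. FOLLOW(T) = {+, ), $}.
FOLLOW(T'): T' appears at the right end of T → F T' and of T' → * F T', so FOLLOW(T') = FOLLOW(T) = {+, ), $}.

Final answer: {$, ), +}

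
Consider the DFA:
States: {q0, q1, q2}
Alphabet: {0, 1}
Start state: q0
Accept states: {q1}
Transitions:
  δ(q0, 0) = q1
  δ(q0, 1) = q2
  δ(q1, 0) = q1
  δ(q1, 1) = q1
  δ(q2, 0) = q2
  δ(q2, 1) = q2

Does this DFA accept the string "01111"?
Processing string "01111":
  q0 --0--> q1
  q1 --1--> q1
  q1 --1--> q1
  q1 --1--> q1
  q1 --1--> q1
Final state: q1
Accept states: {q1}
q1 is an accept state, so the string is accepted.

Final answer: Yes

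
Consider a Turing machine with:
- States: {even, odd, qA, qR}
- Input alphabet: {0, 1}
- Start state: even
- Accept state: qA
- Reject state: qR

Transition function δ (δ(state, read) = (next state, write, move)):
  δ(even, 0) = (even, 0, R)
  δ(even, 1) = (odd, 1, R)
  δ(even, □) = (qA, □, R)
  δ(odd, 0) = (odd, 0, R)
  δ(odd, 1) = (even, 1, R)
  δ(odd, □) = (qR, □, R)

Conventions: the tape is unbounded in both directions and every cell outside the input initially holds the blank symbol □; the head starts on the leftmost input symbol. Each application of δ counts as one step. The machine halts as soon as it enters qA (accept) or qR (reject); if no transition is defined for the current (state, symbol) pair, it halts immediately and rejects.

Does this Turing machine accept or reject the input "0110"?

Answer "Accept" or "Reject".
Step 0: [even]0110 (head at position 0)
Step 1: δ(even, 0) = (even, 0, R)  ⊢  0[even]110 (head at position 1)
Step 2: δ(even, 1) = (odd, 1, R)  ⊢  01[odd]10 (head at position 2)
Step 3: δ(odd, 1) = (even, 1, R)  ⊢  011[even]0 (head at position 3)
Step 4: δ(even, 0) = (even, 0, R)  ⊢  0110[even]□ (head at position 4)
Step 5: δ(even, □) = (qA, □, R)  ⊢  0110□[qA]□ (head at position 5)
The machine is in qA, so it halts and accepts.

Final answer: Accept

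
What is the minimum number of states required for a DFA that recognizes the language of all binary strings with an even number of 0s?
Language: binary strings with an even number of 0s
Lower bound (Myhill–Nerode): the prefixes ε, 0 are pairwise distinguishable:
  ε vs 0: suffix ε distinguishes them (ε has zero 0s (accepted), 0 has one 0 (rejected))
So any DFA needs at least 2 states.
Upper bound: a DFA with 2 states exists (one state per class above).
Minimum states: 2

Final answer: 2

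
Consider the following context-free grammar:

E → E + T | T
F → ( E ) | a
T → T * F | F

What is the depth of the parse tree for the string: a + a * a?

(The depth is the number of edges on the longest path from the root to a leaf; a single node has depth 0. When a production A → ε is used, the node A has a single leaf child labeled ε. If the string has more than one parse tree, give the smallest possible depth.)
The grammar is unambiguous; the parse tree of a + a * a is:
E → E + T at the root (depth 0).
  Left E (depth 1) → T (2) → F (3) → a (4).
  Right T (depth 1) → T * F; that T (2) → F (3) → a (4); F (2) → a (3).
The longest root-to-leaf paths have 4 edges.
Depth = 4.

Final answer: 4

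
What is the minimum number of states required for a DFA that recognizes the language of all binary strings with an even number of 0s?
Language: binary strings with an even number of 0s
Lower bound (Myhill–Nerode): the prefixes ε, 0 are pairwise distinguishable:
  ε vs 0: suffix ε distinguishes them (ε has zero 0s (accepted), 0 has one 0 (rejected))
So any DFA needs at least 2 states.
Upper bound: a DFA with 2 states exists (one state per class above).
Minimum states: 2

Final answer: 2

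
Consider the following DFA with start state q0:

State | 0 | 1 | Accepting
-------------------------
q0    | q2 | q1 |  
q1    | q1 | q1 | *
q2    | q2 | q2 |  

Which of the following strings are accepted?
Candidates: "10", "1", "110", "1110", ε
"10": q0 → q1 → q1; q1 is accepting → accepted
"1": q0 → q1; q1 is accepting → accepted
"110": q0 → q1 → q1 → q1; q1 is accepting → accepted
"1110": q0 → q1 → q1 → q1 → q1; q1 is accepting → accepted
ε: q0; q0 is not accepting → rejected

Final answer: "10", "1", "110", "1110"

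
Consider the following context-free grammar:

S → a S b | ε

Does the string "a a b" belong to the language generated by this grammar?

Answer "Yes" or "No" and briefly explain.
Every derivation applies S → a S b some number n of times and then S → ε, producing a^n b^n with equally many a's and b's. The string a a b has two a's but only one b, so it cannot be derived.

Final answer: No - no valid derivation exists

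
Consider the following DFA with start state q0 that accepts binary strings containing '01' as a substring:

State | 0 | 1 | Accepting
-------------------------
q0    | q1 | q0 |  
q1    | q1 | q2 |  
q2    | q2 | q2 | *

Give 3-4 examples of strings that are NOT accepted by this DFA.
Any strings that end in a non-accepting state work; for example:
ε: q0; q0 is not accepting → rejected
"1": q0 → q0; q0 is not accepting → rejected
"1110": q0 → q0 → q0 → q0 → q1; q1 is not accepting → rejected
"1111": q0 → q0 → q0 → q0 → q0; q0 is not accepting → rejected

Final answer: ε, "1", "1110", "1111"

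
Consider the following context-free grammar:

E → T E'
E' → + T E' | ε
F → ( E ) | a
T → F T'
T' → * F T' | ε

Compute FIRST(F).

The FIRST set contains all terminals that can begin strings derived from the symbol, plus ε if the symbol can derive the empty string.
FIRST(F): F → ( E ) contributes '(' and F → a contributes 'a', so FIRST(F) = {(, a}. F is not nullable.

Final answer: {(, a}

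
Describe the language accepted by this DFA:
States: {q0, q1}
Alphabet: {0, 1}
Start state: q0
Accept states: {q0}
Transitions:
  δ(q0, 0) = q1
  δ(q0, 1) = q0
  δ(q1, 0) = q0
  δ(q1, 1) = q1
Analyzing the DFA structure:
Start state: q0
Accept states: {q0}
Interpreting what each state remembers (checking against the transitions):
  q0: an even number of 0s has been read so far
  q1: an odd number of 0s has been read so far
  δ(q0, 0): in q0 (an even number of 0s has been read so far), after reading 0 we have: an odd number of 0s has been read so far → q1
  δ(q0, 1): in q0 (an even number of 0s has been read so far), after reading 1 we have: an even number of 0s has been read so far → q0
  δ(q1, 0): in q1 (an odd number of 0s has been read so far), after reading 0 we have: an even number of 0s has been read so far → q0
  δ(q1, 1): in q1 (an odd number of 0s has been read so far), after reading 1 we have: an odd number of 0s has been read so far → q1
A string is accepted iff it ends in {q0}, i.e. an even number of 0s has been read so far.
Language: All binary strings with an even number of 0s

Final answer: All binary strings with an even number of 0s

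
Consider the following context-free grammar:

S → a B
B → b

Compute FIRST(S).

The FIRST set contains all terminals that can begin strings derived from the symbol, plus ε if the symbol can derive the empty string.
S has the single production S → a B, whose right-hand side begins with the terminal a. So FIRST(S) = {a}.

Final answer: {a}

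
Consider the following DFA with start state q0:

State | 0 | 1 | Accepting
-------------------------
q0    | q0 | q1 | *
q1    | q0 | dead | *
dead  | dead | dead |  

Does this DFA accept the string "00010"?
Start in q0.
Read '0': q0 → q0
Read '0': q0 → q0
Read '0': q0 → q0
Read '1': q0 → q1
Read '0': q1 → q0
Final state q0 is accepting, so the string is accepted.

Final answer: Yes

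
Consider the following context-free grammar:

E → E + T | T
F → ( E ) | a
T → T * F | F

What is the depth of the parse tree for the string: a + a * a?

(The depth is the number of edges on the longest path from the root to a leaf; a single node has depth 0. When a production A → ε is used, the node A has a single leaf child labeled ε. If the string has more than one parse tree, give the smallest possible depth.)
The grammar is unambiguous; the parse tree of a + a * a is:
E → E + T at the root (depth 0).
  Left E (depth 1) → T (2) → F (3) → a (4).
  Right T (depth 1) → T * F; that T (2) → F (3) → a (4); F (2) → a (3).
The longest root-to-leaf paths have 4 edges.
Depth = 4.

Final answer: 4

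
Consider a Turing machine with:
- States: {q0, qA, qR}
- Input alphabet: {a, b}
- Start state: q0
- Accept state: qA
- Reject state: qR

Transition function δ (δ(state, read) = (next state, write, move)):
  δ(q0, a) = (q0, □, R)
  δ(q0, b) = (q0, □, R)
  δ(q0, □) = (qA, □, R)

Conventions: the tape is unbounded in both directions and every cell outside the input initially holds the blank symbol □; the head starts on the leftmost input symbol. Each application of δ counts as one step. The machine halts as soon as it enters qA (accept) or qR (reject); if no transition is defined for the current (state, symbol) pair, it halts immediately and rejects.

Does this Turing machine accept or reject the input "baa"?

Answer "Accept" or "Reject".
Step 0: [q0]baa (head at position 0)
Step 1: δ(q0, b) = (q0, □, R)  ⊢  □[q0]aa (head at position 1)
Step 2: δ(q0, a) = (q0, □, R)  ⊢  □□[q0]a (head at position 2)
Step 3: δ(q0, a) = (q0, □, R)  ⊢  □□□[q0]□ (head at position 3)
Step 4: δ(q0, □) = (qA, □, R)  ⊢  □□□□[qA]□ (head at position 4)
The machine is in qA, so it halts and accepts.

Final answer: Accept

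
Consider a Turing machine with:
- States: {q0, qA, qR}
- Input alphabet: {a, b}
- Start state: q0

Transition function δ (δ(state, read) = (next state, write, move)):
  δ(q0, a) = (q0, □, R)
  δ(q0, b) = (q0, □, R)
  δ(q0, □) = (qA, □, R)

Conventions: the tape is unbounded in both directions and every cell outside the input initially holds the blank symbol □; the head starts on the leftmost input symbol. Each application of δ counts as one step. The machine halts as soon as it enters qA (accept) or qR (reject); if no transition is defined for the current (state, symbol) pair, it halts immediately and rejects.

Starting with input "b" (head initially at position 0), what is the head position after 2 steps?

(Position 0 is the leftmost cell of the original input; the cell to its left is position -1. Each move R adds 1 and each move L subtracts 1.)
Step 0: [q0]b (head at position 0)
Step 1: δ(q0, b) = (q0, □, R)  ⊢  □[q0]□ (head at position 1)
Step 2: δ(q0, □) = (qA, □, R)  ⊢  □□[qA]□ (head at position 2)
Head position after 2 steps: 2

Final answer: Position 2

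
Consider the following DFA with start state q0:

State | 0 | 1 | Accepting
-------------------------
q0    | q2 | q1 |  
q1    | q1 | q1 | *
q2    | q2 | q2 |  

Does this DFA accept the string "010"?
Start in q0.
Read '0': q0 → q2
Read '1': q2 → q2
Read '0': q2 → q2
Final state q2 is not accepting, so the string is rejected.

Final answer: No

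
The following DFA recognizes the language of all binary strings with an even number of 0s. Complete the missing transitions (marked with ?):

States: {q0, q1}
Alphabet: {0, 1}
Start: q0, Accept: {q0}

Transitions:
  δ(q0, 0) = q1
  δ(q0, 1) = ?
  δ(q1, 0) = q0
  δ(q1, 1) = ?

What each state remembers (consistent with the given transitions and accept states):
  q0: an even number of 0s has been read so far
  q1: an odd number of 0s has been read so far
Filling in the missing entries:
  δ(q0, 1): in q0 (an even number of 0s has been read so far), after reading 1 we have: an even number of 0s has been read so far → q0
  δ(q1, 1): in q1 (an odd number of 0s has been read so far), after reading 1 we have: an odd number of 0s has been read so far → q1

Final answer: δ(q0, 1) = q0; δ(q1, 1) = q1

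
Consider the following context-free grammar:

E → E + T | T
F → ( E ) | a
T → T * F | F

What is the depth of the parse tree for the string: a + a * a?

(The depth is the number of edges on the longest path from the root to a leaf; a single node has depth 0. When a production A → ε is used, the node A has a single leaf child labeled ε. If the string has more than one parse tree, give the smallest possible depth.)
The grammar is unambiguous; the parse tree of a + a * a is:
E → E + T at the root (depth 0).
  Left E (depth 1) → T (2) → F (3) → a (4).
  Right T (depth 1) → T * F; that T (2) → F (3) → a (4); F (2) → a (3).
The longest root-to-leaf paths have 4 edges.
Depth = 4.

Final answer: 4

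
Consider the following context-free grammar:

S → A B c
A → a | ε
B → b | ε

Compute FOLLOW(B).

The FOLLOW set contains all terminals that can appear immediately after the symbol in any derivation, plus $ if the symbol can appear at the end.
B occurs in S → A B c, immediately followed by the terminal c. So FOLLOW(B) = {c}.

Final answer: {c}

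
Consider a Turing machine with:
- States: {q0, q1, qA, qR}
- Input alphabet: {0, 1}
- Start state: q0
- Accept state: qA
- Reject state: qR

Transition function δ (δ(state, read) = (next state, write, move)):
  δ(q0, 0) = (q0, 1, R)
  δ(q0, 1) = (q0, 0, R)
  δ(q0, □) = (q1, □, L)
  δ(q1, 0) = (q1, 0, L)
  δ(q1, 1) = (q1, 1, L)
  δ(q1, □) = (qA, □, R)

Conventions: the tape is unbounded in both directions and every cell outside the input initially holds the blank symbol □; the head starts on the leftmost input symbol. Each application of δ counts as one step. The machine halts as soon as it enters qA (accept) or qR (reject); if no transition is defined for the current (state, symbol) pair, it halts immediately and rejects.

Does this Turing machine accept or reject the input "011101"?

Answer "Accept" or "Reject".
Step 0: [q0]011101 (head at position 0)
Step 1: δ(q0, 0) = (q0, 1, R)  ⊢  1[q0]11101 (head at position 1)
Step 2: δ(q0, 1) = (q0, 0, R)  ⊢  10[q0]1101 (head at position 2)
Step 3: δ(q0, 1) = (q0, 0, R)  ⊢  100[q0]101 (head at position 3)
Step 4: δ(q0, 1) = (q0, 0, R)  ⊢  1000[q0]01 (head at position 4)
Step 5: δ(q0, 0) = (q0, 1, R)  ⊢  10001[q0]1 (head at position 5)
Step 6: δ(q0, 1) = (q0, 0, R)  ⊢  100010[q0]□ (head at position 6)
Step 7: δ(q0, □) = (q1, □, L)  ⊢  10001[q1]0□ (head at position 5)
Step 8: δ(q1, 0) = (q1, 0, L)  ⊢  1000[q1]10□ (head at position 4)
Step 9: δ(q1, 1) = (q1, 1, L)  ⊢  100[q1]010□ (head at position 3)
Step 10: δ(q1, 0) = (q1, 0, L)  ⊢  10[q1]0010□ (head at position 2)
Step 11: δ(q1, 0) = (q1, 0, L)  ⊢  1[q1]00010□ (head at position 1)
Step 12: δ(q1, 0) = (q1, 0, L)  ⊢  [q1]100010□ (head at position 0)
Step 13: δ(q1, 1) = (q1, 1, L)  ⊢  [q1]□100010□ (head at position -1)
Step 14: δ(q1, □) = (qA, □, R)  ⊢  □[qA]100010□ (head at position 0)
The machine is in qA, so it halts and accepts.

Final answer: Accept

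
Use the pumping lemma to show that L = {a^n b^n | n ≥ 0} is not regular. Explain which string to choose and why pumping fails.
Language: L = {a^n b^n | n ≥ 0} (equal numbers of a's followed by b's)
Step 1: Assume for contradiction that L is regular, with pumping length p.
Step 2: Choose s = a^p b^p. Then s ∈ L (it has p a's followed by p b's) and |s| ≥ p.
Step 3: Consider any decomposition s = xyz with |xy| ≤ p and |y| > 0. Since |xy| ≤ p and the first p symbols of s are all a's, y = a^k for some k with 1 ≤ k ≤ p.
Step 4: Pumping up (i = 2): xy²z = a^(p+k) b^p, which has more a's than b's, so xy²z ∉ L.
This contradicts the pumping lemma, so L is not regular.

Final answer: Choose s = a^p b^p. Since |xy| ≤ p, y = a^k with k ≥ 1. Then xy²z = a^(p+k) b^p ∉ L.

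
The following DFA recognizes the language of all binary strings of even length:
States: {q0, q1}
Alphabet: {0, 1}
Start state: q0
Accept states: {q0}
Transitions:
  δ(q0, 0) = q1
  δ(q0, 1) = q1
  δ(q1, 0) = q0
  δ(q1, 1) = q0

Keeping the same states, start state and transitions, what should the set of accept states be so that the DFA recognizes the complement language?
The DFA is complete (every state has a transition on every symbol), so the complement
is recognized by the same DFA with accepting and non-accepting states swapped.
Original accept states: {q0}
Complement accept states = All states - Original accept states
= {q0, q1} - {q0}
= {q1}
Complement language: strings of ODD length

Final answer: {q1}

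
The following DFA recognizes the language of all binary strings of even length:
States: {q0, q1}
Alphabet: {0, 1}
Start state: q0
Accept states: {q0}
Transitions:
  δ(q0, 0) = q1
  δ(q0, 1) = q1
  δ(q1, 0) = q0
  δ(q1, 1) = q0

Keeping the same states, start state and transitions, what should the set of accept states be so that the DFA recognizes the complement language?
The DFA is complete (every state has a transition on every symbol), so the complement
is recognized by the same DFA with accepting and non-accepting states swapped.
Original accept states: {q0}
Complement accept states = All states - Original accept states
= {q0, q1} - {q0}
= {q1}
Complement language: strings of ODD length

Final answer: {q1}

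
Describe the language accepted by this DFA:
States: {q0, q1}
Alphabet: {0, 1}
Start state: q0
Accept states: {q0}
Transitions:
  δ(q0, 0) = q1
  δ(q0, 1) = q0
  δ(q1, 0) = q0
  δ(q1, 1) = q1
Analyzing the DFA structure:
Start state: q0
Accept states: {q0}
Interpreting what each state remembers (checking against the transitions):
  q0: an even number of 0s has been read so far
  q1: an odd number of 0s has been read so far
  δ(q0, 0): in q0 (an even number of 0s has been read so far), after reading 0 we have: an odd number of 0s has been read so far → q1
  δ(q0, 1): in q0 (an even number of 0s has been read so far), after reading 1 we have: an even number of 0s has been read so far → q0
  δ(q1, 0): in q1 (an odd number of 0s has been read so far), after reading 0 we have: an even number of 0s has been read so far → q0
  δ(q1, 1): in q1 (an odd number of 0s has been read so far), after reading 1 we have: an odd number of 0s has been read so far → q1
A string is accepted iff it ends in {q0}, i.e. an even number of 0s has been read so far.
Language: All binary strings with an even number of 0s

Final answer: All binary strings with an even number of 0s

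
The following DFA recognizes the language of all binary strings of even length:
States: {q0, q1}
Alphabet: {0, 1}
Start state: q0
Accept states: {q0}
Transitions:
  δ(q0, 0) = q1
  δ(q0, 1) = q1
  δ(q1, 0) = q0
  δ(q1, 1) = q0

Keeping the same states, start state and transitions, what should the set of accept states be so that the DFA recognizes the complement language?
The DFA is complete (every state has a transition on every symbol), so the complement
is recognized by the same DFA with accepting and non-accepting states swapped.
Original accept states: {q0}
Complement accept states = All states - Original accept states
= {q0, q1} - {q0}
= {q1}
Complement language: strings of ODD length

Final answer: {q1}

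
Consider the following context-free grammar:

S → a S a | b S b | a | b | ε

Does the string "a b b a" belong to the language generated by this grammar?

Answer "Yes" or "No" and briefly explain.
A derivation exists: S ⇒ a S a ⇒ a b S b a ⇒ a b b a (using S → a S a, S → b S b, then S → ε).

Final answer: Yes - a valid derivation exists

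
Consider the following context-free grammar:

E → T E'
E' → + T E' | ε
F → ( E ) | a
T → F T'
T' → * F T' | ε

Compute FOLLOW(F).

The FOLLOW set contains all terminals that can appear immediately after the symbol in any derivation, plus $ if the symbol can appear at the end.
Useful FIRST sets: FIRST(E') = {+, ε}, FIRST(T') = {*, ε} (both E' and T' are nullable).
FOLLOW(E): E is the start symbol → $; E appears in F → ( E ) followed by ')' → FOLLOW(E) = {), $}.
FOLLOW(E'): E' appears at the right end of E → T E' and of E' → + T E', so FOLLOW(E') ⊇ FOLLOW(E) (the second occurrence adds nothing new). FOLLOW(E') = {), $}.
FOLLOW(T): in E → T E' and E' → + T E', T is followed by E': add FIRST(E') minus ε = {+}; since E' is nullable, also add FOLLOW(E) and FOLLOW(E') = {), $}. FOLLOW(T) = {+, ), $}.
FOLLOW(T'): T' appears at the right end of T → F T' and of T' → * F T', so FOLLOW(T') = FOLLOW(T) = {+, ), $}.
FOLLOW(F): in T → F T' and T' → * F T', F is followed by T': add FIRST(T') minus ε = {*}; since T' is nullable, also add FOLLOW(T) and FOLLOW(T') = {+, ), $}. FOLLOW(F) = {*, +, ), $}.

Final answer: {$, ), *, +}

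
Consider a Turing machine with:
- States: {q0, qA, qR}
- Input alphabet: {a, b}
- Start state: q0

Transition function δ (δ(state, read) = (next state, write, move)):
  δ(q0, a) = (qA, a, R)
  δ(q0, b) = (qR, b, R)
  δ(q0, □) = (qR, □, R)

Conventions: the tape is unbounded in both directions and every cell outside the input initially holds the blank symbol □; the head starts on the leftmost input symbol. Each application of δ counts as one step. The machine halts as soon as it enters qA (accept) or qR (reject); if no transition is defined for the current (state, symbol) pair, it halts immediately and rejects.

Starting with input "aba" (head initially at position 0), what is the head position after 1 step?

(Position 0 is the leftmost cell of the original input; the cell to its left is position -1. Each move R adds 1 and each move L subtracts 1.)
Step 0: [q0]aba (head at position 0)
Step 1: δ(q0, a) = (qA, a, R)  ⊢  a[qA]ba (head at position 1)
Head position after 1 step: 1

Final answer: Position 1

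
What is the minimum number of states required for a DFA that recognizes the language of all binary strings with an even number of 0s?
Language: binary strings with an even number of 0s
Lower bound (Myhill–Nerode): the prefixes ε, 0 are pairwise distinguishable:
  ε vs 0: suffix ε distinguishes them (ε has zero 0s (accepted), 0 has one 0 (rejected))
So any DFA needs at least 2 states.
Upper bound: a DFA with 2 states exists (one state per class above).
Minimum states: 2

Final answer: 2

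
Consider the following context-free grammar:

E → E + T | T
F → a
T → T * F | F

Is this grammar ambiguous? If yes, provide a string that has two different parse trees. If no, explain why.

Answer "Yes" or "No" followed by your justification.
This is the standard stratified expression grammar: '+' is introduced only by the left-recursive rule E → E + T and '*' only by the left-recursive rule T → T * F, with F → a. For any string, the last '+' must be the one produced at the root E (everything after it is a T containing no '+'), and likewise within each T the last '*' is produced at its root. This fixes the parse tree uniquely (left-associative, '*' binding tighter than '+'), so every string has exactly one parse tree.

Final answer: No - the grammar is unambiguous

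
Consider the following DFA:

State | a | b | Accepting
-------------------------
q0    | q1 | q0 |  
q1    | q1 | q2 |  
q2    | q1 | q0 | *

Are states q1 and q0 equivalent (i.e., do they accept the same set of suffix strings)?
Try the suffix "b".
From q1: q1 → q2 — accepting.
From q0: q0 → q0 — not accepting.
The two states disagree on this suffix, so they are not equivalent.

Final answer: No. Distinguishing string: "b" - accepted from q1 but not from q0.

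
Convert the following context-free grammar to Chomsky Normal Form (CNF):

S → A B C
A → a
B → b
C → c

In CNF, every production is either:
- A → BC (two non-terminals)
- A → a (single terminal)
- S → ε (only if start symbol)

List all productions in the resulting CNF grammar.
The grammar has no ε-productions or unit productions to eliminate.
A → a is already in CNF (single terminal) – keep it.
B → b is already in CNF (single terminal) – keep it.
C → c is already in CNF (single terminal) – keep it.
S → A B C has 3 symbols on the right: break it into binary productions S → A X0, X0 → B C.
Resulting CNF grammar (5 productions): A → a; B → b; C → c; S → A X0; X0 → B C

Final answer: A → a; B → b; C → c; S → A X0; X0 → B C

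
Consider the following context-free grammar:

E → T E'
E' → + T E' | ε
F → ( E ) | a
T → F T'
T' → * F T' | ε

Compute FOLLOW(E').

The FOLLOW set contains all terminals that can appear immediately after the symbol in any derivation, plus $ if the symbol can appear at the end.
Useful FIRST sets: FIRST(E') = {+, ε}, FIRST(T') = {*, ε} (both E' and T' are nullable).
FOLLOW(E): E is the start symbol → $; E appears in F → ( E ) followed by ')' → FOLLOW(E) = {), $}.
FOLLOW(E'): E' appears at the right end of E → T E' and of E' → + T E', so FOLLOW(E') ⊇ FOLLOW(E) (the second occurrence adds nothing new). FOLLOW(E') = {), $}.

Final answer: {$, )}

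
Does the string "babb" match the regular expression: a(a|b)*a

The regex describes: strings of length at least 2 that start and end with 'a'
No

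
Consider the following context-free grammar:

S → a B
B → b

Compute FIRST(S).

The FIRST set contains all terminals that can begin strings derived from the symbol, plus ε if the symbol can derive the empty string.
S has the single production S → a B, whose right-hand side begins with the terminal a. So FIRST(S) = {a}.

Final answer: {a}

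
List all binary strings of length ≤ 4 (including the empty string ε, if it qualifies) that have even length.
Checking every binary string of length 0 to 4:
  Length 0: accepted: ε | rejected: (none)
  Length 1: accepted: (none) | rejected: 0, 1
  Length 2: accepted: 00, 01, 10, 11 | rejected: (none)
  Length 3: accepted: (none) | rejected: 000, 001, 010, 011, 100, 101, 110, 111
  Length 4: accepted: 0000, 0001, 0010, 0011, 0100, 0101, 0110, 0111, 1000, 1001, 1010, 1011, 1100, 1101, 1110, 1111 | rejected: (none)
Total: 21 string(s).

Final answer: ε, 00, 01, 10, 11, 0000, 0001, 0010, 0011, 0100, 0101, 0110, 0111, 1000, 1001, 1010, 1011, 1100, 1101, 1110, 1111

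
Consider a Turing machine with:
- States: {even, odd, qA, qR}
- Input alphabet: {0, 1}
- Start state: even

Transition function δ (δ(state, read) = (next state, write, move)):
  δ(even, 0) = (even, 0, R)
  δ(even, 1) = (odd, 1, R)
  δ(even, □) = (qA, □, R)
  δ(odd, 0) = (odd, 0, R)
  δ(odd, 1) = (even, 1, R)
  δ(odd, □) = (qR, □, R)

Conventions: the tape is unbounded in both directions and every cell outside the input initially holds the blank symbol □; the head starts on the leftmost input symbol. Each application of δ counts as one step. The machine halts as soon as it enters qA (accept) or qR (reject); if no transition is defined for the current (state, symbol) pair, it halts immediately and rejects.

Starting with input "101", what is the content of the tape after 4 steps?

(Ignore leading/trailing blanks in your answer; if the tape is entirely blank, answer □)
Step 0: [even]101 (head at position 0)
Step 1: δ(even, 1) = (odd, 1, R)  ⊢  1[odd]01 (head at position 1)
Step 2: δ(odd, 0) = (odd, 0, R)  ⊢  10[odd]1 (head at position 2)
Step 3: δ(odd, 1) = (even, 1, R)  ⊢  101[even]□ (head at position 3)
Step 4: δ(even, □) = (qA, □, R)  ⊢  101□[qA]□ (head at position 4)
Tape after 4 steps (ignoring surrounding blanks): 101

Final answer: Tape: 101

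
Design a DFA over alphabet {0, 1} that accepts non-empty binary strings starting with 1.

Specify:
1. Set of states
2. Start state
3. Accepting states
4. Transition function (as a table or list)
One valid DFA (any DFA recognizing the same language is acceptable):
States: {q0, q1, q2}
Start: q0
Accepting: {q1}
Transitions (accepting states marked with *):
State | 0 | 1 | Accepting
-------------------------
q0    | q2 | q1 |  
q1    | q1 | q1 | *
q2    | q2 | q2 |  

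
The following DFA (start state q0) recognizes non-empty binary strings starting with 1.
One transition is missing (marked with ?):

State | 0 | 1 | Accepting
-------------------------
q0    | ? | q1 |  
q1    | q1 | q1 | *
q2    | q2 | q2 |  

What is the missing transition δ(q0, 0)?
q2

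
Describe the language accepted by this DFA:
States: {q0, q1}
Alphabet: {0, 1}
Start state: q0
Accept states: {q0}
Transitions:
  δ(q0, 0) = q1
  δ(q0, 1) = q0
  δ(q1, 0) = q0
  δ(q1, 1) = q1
Analyzing the DFA structure:
Start state: q0
Accept states: {q0}
Interpreting what each state remembers (checking against the transitions):
  q0: an even number of 0s has been read so far
  q1: an odd number of 0s has been read so far
  δ(q0, 0): in q0 (an even number of 0s has been read so far), after reading 0 we have: an odd number of 0s has been read so far → q1
  δ(q0, 1): in q0 (an even number of 0s has been read so far), after reading 1 we have: an even number of 0s has been read so far → q0
  δ(q1, 0): in q1 (an odd number of 0s has been read so far), after reading 0 we have: an even number of 0s has been read so far → q0
  δ(q1, 1): in q1 (an odd number of 0s has been read so far), after reading 1 we have: an odd number of 0s has been read so far → q1
A string is accepted iff it ends in {q0}, i.e. an even number of 0s has been read so far.
Language: All binary strings with an even number of 0s

Final answer: All binary strings with an even number of 0s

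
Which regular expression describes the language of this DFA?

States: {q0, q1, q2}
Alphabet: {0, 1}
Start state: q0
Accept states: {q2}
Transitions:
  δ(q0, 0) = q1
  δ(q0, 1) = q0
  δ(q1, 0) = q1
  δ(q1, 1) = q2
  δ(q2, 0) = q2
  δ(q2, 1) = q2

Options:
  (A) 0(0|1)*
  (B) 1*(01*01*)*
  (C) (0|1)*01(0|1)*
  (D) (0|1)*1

Testing sample strings against the DFA:
  '01011' -> accepted
  '11' -> rejected
  '11100' -> rejected
  '111' -> rejected
Checking each option for a counterexample:
  (A) 0(0|1)*: '0' is rejected by the DFA but matches the regex → eliminated
  (B) 1*(01*01*)*: ε is rejected by the DFA but matches the regex → eliminated
  (C) (0|1)*01(0|1)*: agrees with the DFA on all strings of length ≤ 4
  (D) (0|1)*1: '1' is rejected by the DFA but matches the regex → eliminated
Only (C) (0|1)*01(0|1)* is consistent with the DFA.

Final answer: (C) (0|1)*01(0|1)*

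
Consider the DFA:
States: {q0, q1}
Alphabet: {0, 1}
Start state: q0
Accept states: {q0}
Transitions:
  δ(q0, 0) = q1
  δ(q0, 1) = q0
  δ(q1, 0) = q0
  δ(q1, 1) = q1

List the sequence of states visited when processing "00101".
Starting at q0
Read '0': q0 -> q1
Read '0': q1 -> q0
Read '1': q0 -> q0
Read '0': q0 -> q1
Read '1': q1 -> q1

Final answer: q0 -> q1 -> q0 -> q0 -> q1 -> q1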